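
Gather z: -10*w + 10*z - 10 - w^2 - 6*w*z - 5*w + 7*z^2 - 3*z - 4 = -w^2 - 15*w + 7*z^2 + z*(7 - 6*w) - 14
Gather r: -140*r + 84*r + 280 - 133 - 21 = 126 - 56*r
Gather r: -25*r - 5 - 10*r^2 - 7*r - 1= -10*r^2 - 32*r - 6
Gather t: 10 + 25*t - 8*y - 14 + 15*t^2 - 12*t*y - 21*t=15*t^2 + t*(4 - 12*y) - 8*y - 4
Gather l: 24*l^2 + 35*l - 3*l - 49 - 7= 24*l^2 + 32*l - 56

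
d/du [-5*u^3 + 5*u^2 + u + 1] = -15*u^2 + 10*u + 1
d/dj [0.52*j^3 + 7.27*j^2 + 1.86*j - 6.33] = 1.56*j^2 + 14.54*j + 1.86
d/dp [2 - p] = -1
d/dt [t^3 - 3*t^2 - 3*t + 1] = 3*t^2 - 6*t - 3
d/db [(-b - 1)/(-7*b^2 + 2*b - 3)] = (-7*b^2 - 14*b + 5)/(49*b^4 - 28*b^3 + 46*b^2 - 12*b + 9)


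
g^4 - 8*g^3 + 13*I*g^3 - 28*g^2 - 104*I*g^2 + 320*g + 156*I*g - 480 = (g - 6)*(g - 2)*(g + 5*I)*(g + 8*I)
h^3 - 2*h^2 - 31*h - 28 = (h - 7)*(h + 1)*(h + 4)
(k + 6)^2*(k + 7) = k^3 + 19*k^2 + 120*k + 252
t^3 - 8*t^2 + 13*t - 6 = (t - 6)*(t - 1)^2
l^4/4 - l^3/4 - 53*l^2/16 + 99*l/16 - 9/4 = (l/4 + 1)*(l - 3)*(l - 3/2)*(l - 1/2)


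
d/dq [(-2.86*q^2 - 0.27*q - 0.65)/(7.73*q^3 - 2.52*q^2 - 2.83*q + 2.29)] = (22.1078*q^4 + 4.1742*q^3 + 22.4869*q^2 - 16.3748*q - 2.4578)/(59.7529*q^6 - 38.9592*q^5 - 37.4014*q^4 + 49.6666*q^3 - 3.5327*q^2 - 12.9614*q + 5.2441)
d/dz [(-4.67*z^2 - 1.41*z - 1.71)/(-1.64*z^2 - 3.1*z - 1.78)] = (12.1646*z^2 + 11.0164*z - 2.7912)/(2.6896*z^4 + 10.168*z^3 + 15.4484*z^2 + 11.036*z + 3.1684)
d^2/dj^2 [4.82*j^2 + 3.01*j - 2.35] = 9.64000000000000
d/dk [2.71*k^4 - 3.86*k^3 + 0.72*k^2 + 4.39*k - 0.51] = 10.84*k^3 - 11.58*k^2 + 1.44*k + 4.39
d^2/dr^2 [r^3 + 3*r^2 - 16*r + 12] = 6*r + 6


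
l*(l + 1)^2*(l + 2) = l^4 + 4*l^3 + 5*l^2 + 2*l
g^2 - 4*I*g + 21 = (g - 7*I)*(g + 3*I)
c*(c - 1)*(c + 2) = c^3 + c^2 - 2*c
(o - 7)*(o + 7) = o^2 - 49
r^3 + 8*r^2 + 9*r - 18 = (r - 1)*(r + 3)*(r + 6)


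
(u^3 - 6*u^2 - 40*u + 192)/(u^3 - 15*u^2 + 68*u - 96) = (u + 6)/(u - 3)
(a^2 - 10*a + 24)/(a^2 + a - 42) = (a - 4)/(a + 7)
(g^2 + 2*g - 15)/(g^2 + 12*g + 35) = (g - 3)/(g + 7)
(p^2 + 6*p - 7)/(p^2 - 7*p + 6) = (p + 7)/(p - 6)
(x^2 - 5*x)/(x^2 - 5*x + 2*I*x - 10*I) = x/(x + 2*I)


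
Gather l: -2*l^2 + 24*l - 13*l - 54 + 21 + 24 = -2*l^2 + 11*l - 9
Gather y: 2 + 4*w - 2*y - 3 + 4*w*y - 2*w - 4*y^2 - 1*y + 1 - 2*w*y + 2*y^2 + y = 2*w - 2*y^2 + y*(2*w - 2)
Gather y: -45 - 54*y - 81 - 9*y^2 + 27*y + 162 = -9*y^2 - 27*y + 36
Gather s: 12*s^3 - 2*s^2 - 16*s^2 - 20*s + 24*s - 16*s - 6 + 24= 12*s^3 - 18*s^2 - 12*s + 18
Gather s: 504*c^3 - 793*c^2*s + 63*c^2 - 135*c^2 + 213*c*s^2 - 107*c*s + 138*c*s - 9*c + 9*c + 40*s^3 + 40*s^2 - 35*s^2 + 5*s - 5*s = 504*c^3 - 72*c^2 + 40*s^3 + s^2*(213*c + 5) + s*(-793*c^2 + 31*c)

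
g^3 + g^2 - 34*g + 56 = (g - 4)*(g - 2)*(g + 7)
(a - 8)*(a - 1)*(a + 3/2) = a^3 - 15*a^2/2 - 11*a/2 + 12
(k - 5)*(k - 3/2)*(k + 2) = k^3 - 9*k^2/2 - 11*k/2 + 15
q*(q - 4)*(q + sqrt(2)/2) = q^3 - 4*q^2 + sqrt(2)*q^2/2 - 2*sqrt(2)*q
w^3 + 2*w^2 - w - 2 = (w - 1)*(w + 1)*(w + 2)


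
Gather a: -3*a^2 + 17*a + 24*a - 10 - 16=-3*a^2 + 41*a - 26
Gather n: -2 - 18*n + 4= 2 - 18*n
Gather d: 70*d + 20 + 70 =70*d + 90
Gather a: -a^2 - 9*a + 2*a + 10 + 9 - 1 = -a^2 - 7*a + 18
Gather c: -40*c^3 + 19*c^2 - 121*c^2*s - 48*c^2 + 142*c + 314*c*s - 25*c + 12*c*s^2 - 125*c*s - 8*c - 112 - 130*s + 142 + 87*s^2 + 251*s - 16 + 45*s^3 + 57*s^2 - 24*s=-40*c^3 + c^2*(-121*s - 29) + c*(12*s^2 + 189*s + 109) + 45*s^3 + 144*s^2 + 97*s + 14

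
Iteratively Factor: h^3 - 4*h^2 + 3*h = (h - 1)*(h^2 - 3*h) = h*(h - 1)*(h - 3)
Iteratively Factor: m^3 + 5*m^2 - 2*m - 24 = (m + 4)*(m^2 + m - 6) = (m + 3)*(m + 4)*(m - 2)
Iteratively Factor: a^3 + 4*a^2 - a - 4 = (a + 1)*(a^2 + 3*a - 4) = (a - 1)*(a + 1)*(a + 4)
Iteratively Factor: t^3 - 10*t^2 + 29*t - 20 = (t - 4)*(t^2 - 6*t + 5) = (t - 5)*(t - 4)*(t - 1)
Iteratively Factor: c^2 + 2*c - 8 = (c + 4)*(c - 2)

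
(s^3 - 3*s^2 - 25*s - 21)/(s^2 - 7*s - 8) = (s^2 - 4*s - 21)/(s - 8)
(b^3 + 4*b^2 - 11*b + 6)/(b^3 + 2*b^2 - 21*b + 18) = (b - 1)/(b - 3)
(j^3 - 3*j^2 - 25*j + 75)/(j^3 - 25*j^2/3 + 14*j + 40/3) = 3*(j^2 + 2*j - 15)/(3*j^2 - 10*j - 8)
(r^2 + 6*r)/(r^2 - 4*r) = (r + 6)/(r - 4)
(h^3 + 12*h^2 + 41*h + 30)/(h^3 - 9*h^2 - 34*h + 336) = (h^2 + 6*h + 5)/(h^2 - 15*h + 56)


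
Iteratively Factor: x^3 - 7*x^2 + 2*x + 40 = (x - 4)*(x^2 - 3*x - 10) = (x - 4)*(x + 2)*(x - 5)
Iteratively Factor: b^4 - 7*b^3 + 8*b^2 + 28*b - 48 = (b - 4)*(b^3 - 3*b^2 - 4*b + 12) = (b - 4)*(b + 2)*(b^2 - 5*b + 6) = (b - 4)*(b - 3)*(b + 2)*(b - 2)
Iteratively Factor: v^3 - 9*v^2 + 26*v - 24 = (v - 4)*(v^2 - 5*v + 6) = (v - 4)*(v - 3)*(v - 2)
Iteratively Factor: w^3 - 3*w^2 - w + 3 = (w - 3)*(w^2 - 1) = (w - 3)*(w - 1)*(w + 1)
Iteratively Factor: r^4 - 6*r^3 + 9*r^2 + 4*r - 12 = (r - 2)*(r^3 - 4*r^2 + r + 6) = (r - 2)*(r + 1)*(r^2 - 5*r + 6) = (r - 2)^2*(r + 1)*(r - 3)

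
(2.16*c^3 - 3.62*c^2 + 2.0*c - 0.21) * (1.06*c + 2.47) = 2.2896*c^4 + 1.498*c^3 - 6.8214*c^2 + 4.7174*c - 0.5187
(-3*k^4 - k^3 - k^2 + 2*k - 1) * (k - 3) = -3*k^5 + 8*k^4 + 2*k^3 + 5*k^2 - 7*k + 3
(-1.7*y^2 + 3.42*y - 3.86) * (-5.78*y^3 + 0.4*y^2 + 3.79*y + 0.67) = 9.826*y^5 - 20.4476*y^4 + 17.2358*y^3 + 10.2788*y^2 - 12.338*y - 2.5862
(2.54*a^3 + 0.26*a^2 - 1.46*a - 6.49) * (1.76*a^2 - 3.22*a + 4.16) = 4.4704*a^5 - 7.7212*a^4 + 7.1596*a^3 - 5.6396*a^2 + 14.8242*a - 26.9984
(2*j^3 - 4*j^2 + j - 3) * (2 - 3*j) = -6*j^4 + 16*j^3 - 11*j^2 + 11*j - 6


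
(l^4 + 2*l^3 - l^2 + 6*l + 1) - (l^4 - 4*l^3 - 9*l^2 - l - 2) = 6*l^3 + 8*l^2 + 7*l + 3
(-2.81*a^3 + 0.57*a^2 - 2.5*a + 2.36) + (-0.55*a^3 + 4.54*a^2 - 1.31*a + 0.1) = -3.36*a^3 + 5.11*a^2 - 3.81*a + 2.46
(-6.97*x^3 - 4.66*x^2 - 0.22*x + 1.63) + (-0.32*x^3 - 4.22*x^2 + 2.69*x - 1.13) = -7.29*x^3 - 8.88*x^2 + 2.47*x + 0.5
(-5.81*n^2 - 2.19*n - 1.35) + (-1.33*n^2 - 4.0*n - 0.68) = -7.14*n^2 - 6.19*n - 2.03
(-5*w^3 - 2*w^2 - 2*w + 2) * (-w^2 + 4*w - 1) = 5*w^5 - 18*w^4 - w^3 - 8*w^2 + 10*w - 2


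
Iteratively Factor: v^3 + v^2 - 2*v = (v - 1)*(v^2 + 2*v) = v*(v - 1)*(v + 2)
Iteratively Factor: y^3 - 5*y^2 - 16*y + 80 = (y - 5)*(y^2 - 16) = (y - 5)*(y - 4)*(y + 4)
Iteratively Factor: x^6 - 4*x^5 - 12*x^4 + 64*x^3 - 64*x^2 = (x - 2)*(x^5 - 2*x^4 - 16*x^3 + 32*x^2) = x*(x - 2)*(x^4 - 2*x^3 - 16*x^2 + 32*x) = x*(x - 4)*(x - 2)*(x^3 + 2*x^2 - 8*x) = x*(x - 4)*(x - 2)^2*(x^2 + 4*x) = x^2*(x - 4)*(x - 2)^2*(x + 4)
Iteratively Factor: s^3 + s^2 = (s)*(s^2 + s) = s*(s + 1)*(s)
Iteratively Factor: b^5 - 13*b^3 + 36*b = (b + 3)*(b^4 - 3*b^3 - 4*b^2 + 12*b) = (b - 2)*(b + 3)*(b^3 - b^2 - 6*b) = b*(b - 2)*(b + 3)*(b^2 - b - 6) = b*(b - 3)*(b - 2)*(b + 3)*(b + 2)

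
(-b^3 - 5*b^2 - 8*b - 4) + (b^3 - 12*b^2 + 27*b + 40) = -17*b^2 + 19*b + 36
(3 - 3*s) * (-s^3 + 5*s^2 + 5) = 3*s^4 - 18*s^3 + 15*s^2 - 15*s + 15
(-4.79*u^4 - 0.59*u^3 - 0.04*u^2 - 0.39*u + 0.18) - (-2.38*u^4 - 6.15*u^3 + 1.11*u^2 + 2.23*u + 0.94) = -2.41*u^4 + 5.56*u^3 - 1.15*u^2 - 2.62*u - 0.76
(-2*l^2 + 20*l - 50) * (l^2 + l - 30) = -2*l^4 + 18*l^3 + 30*l^2 - 650*l + 1500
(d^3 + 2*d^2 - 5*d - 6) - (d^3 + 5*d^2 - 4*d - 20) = -3*d^2 - d + 14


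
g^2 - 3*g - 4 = (g - 4)*(g + 1)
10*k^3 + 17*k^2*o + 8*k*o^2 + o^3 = (k + o)*(2*k + o)*(5*k + o)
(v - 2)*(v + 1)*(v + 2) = v^3 + v^2 - 4*v - 4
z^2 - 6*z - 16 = (z - 8)*(z + 2)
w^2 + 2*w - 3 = (w - 1)*(w + 3)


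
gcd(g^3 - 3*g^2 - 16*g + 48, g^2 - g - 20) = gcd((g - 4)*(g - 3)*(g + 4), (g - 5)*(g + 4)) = g + 4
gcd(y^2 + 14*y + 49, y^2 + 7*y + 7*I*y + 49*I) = y + 7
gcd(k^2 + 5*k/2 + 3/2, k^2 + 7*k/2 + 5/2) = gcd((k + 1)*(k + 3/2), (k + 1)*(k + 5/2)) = k + 1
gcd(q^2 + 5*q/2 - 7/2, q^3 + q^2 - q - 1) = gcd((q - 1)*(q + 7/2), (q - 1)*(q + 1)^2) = q - 1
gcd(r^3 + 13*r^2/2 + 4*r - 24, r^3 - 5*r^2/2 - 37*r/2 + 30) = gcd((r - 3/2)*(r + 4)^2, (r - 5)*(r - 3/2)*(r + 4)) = r^2 + 5*r/2 - 6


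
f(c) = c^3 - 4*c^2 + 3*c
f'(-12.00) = 531.00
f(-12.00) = -2340.00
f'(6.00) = 63.00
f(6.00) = 90.00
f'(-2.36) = 38.59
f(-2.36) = -42.50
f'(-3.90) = 79.83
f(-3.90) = -131.86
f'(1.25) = -2.31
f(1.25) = -0.55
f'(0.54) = -0.45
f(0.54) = 0.61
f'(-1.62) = 23.83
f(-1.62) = -19.61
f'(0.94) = -1.87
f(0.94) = 0.12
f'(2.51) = 1.82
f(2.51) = -1.86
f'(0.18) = 1.66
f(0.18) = 0.42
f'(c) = 3*c^2 - 8*c + 3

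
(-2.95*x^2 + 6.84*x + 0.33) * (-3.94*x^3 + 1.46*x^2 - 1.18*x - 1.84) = 11.623*x^5 - 31.2566*x^4 + 12.1672*x^3 - 2.1614*x^2 - 12.975*x - 0.6072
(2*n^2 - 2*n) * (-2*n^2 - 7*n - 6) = -4*n^4 - 10*n^3 + 2*n^2 + 12*n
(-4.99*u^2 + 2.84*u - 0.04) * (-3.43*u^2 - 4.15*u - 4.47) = 17.1157*u^4 + 10.9673*u^3 + 10.6565*u^2 - 12.5288*u + 0.1788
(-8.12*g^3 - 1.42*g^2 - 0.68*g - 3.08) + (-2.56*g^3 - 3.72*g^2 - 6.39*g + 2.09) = -10.68*g^3 - 5.14*g^2 - 7.07*g - 0.99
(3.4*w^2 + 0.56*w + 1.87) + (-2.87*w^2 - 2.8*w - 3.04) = 0.53*w^2 - 2.24*w - 1.17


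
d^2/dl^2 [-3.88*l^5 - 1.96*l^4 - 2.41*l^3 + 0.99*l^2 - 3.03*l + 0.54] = -77.6*l^3 - 23.52*l^2 - 14.46*l + 1.98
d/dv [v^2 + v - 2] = 2*v + 1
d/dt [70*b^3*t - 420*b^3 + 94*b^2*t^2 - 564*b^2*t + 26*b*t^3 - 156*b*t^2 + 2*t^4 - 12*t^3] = 70*b^3 + 188*b^2*t - 564*b^2 + 78*b*t^2 - 312*b*t + 8*t^3 - 36*t^2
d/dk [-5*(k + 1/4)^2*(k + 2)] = -15*k^2 - 25*k - 85/16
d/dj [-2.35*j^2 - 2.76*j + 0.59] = -4.7*j - 2.76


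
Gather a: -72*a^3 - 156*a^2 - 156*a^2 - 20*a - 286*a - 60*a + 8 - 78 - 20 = -72*a^3 - 312*a^2 - 366*a - 90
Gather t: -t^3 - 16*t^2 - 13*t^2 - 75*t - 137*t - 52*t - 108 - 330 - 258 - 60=-t^3 - 29*t^2 - 264*t - 756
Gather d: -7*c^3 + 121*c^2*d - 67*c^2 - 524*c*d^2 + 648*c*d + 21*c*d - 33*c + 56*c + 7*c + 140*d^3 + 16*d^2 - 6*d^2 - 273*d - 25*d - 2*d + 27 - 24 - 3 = -7*c^3 - 67*c^2 + 30*c + 140*d^3 + d^2*(10 - 524*c) + d*(121*c^2 + 669*c - 300)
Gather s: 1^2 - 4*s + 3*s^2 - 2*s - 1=3*s^2 - 6*s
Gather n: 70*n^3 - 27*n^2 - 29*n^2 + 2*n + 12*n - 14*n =70*n^3 - 56*n^2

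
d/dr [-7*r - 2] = -7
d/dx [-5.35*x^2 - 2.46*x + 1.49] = -10.7*x - 2.46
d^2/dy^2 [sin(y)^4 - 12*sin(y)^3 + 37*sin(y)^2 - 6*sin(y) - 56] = -16*sin(y)^4 + 108*sin(y)^3 - 136*sin(y)^2 - 66*sin(y) + 74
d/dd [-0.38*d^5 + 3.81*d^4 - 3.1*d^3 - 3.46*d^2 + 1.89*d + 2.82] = -1.9*d^4 + 15.24*d^3 - 9.3*d^2 - 6.92*d + 1.89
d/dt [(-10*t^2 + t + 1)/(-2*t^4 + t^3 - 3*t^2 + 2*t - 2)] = 2*(-20*t^5 + 8*t^4 + 3*t^3 - 10*t^2 + 23*t - 2)/(4*t^8 - 4*t^7 + 13*t^6 - 14*t^5 + 21*t^4 - 16*t^3 + 16*t^2 - 8*t + 4)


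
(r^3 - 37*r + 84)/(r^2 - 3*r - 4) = (r^2 + 4*r - 21)/(r + 1)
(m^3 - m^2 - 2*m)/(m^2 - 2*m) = m + 1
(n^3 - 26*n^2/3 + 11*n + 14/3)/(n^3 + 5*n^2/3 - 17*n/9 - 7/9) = 3*(n^2 - 9*n + 14)/(3*n^2 + 4*n - 7)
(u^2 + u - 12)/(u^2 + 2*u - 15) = (u + 4)/(u + 5)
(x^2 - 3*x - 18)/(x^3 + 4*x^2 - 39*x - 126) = 1/(x + 7)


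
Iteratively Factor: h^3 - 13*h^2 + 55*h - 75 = (h - 3)*(h^2 - 10*h + 25) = (h - 5)*(h - 3)*(h - 5)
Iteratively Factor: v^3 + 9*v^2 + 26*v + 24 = (v + 3)*(v^2 + 6*v + 8) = (v + 3)*(v + 4)*(v + 2)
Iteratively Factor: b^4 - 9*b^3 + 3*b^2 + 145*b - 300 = (b - 3)*(b^3 - 6*b^2 - 15*b + 100) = (b - 3)*(b + 4)*(b^2 - 10*b + 25) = (b - 5)*(b - 3)*(b + 4)*(b - 5)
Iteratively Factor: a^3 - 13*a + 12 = (a - 3)*(a^2 + 3*a - 4) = (a - 3)*(a + 4)*(a - 1)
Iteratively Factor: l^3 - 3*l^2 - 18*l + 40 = (l - 2)*(l^2 - l - 20) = (l - 5)*(l - 2)*(l + 4)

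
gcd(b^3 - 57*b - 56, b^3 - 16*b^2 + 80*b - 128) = b - 8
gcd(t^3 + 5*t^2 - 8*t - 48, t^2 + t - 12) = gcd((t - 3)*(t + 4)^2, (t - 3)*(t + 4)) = t^2 + t - 12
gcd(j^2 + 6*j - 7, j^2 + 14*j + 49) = j + 7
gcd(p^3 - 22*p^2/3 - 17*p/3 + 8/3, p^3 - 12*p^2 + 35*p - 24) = p - 8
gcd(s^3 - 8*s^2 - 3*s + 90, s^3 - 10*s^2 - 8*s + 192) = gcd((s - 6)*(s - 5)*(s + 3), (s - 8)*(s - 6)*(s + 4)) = s - 6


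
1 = 1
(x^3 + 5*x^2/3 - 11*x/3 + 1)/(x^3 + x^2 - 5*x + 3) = (x - 1/3)/(x - 1)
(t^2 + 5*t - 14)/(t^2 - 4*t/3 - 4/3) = 3*(t + 7)/(3*t + 2)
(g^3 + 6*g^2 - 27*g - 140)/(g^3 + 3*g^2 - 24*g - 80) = (g + 7)/(g + 4)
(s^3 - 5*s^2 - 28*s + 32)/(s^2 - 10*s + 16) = (s^2 + 3*s - 4)/(s - 2)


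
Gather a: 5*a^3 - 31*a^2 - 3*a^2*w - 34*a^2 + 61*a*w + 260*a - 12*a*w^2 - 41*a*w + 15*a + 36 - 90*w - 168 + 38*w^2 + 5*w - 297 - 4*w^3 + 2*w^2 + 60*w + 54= 5*a^3 + a^2*(-3*w - 65) + a*(-12*w^2 + 20*w + 275) - 4*w^3 + 40*w^2 - 25*w - 375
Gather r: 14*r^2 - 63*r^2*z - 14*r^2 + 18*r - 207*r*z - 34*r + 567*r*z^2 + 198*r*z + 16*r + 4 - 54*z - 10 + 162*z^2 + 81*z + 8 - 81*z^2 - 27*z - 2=-63*r^2*z + r*(567*z^2 - 9*z) + 81*z^2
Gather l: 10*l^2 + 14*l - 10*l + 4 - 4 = 10*l^2 + 4*l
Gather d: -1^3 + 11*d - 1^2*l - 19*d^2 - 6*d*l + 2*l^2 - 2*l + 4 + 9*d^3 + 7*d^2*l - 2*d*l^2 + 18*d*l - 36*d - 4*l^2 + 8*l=9*d^3 + d^2*(7*l - 19) + d*(-2*l^2 + 12*l - 25) - 2*l^2 + 5*l + 3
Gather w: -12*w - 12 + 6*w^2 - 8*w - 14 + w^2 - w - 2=7*w^2 - 21*w - 28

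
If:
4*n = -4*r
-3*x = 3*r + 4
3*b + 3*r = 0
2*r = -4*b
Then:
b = 0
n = 0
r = 0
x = -4/3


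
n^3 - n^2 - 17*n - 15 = (n - 5)*(n + 1)*(n + 3)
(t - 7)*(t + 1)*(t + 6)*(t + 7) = t^4 + 7*t^3 - 43*t^2 - 343*t - 294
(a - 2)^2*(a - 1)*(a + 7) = a^4 + 2*a^3 - 27*a^2 + 52*a - 28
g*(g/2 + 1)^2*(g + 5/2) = g^4/4 + 13*g^3/8 + 7*g^2/2 + 5*g/2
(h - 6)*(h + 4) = h^2 - 2*h - 24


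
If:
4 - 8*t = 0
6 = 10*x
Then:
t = 1/2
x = 3/5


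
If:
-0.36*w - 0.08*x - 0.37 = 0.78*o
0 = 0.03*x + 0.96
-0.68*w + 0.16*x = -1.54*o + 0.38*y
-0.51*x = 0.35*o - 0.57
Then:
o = 48.26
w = -98.47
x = -32.00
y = 358.31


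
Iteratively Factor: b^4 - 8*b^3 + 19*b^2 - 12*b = (b - 1)*(b^3 - 7*b^2 + 12*b) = (b - 3)*(b - 1)*(b^2 - 4*b) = (b - 4)*(b - 3)*(b - 1)*(b)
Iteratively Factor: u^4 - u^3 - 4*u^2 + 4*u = (u - 1)*(u^3 - 4*u) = (u - 2)*(u - 1)*(u^2 + 2*u) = (u - 2)*(u - 1)*(u + 2)*(u)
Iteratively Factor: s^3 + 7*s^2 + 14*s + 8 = (s + 2)*(s^2 + 5*s + 4) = (s + 2)*(s + 4)*(s + 1)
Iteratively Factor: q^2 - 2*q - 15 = (q + 3)*(q - 5)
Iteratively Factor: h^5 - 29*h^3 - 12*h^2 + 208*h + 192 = (h - 4)*(h^4 + 4*h^3 - 13*h^2 - 64*h - 48) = (h - 4)^2*(h^3 + 8*h^2 + 19*h + 12) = (h - 4)^2*(h + 3)*(h^2 + 5*h + 4) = (h - 4)^2*(h + 1)*(h + 3)*(h + 4)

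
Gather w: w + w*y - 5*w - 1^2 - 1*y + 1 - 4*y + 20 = w*(y - 4) - 5*y + 20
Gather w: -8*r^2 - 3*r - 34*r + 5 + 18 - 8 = -8*r^2 - 37*r + 15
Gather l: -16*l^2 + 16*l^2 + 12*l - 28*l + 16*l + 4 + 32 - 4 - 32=0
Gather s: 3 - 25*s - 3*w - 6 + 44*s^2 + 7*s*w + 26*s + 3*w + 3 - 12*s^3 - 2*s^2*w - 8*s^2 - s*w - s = -12*s^3 + s^2*(36 - 2*w) + 6*s*w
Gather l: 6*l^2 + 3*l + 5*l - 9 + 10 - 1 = 6*l^2 + 8*l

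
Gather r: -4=-4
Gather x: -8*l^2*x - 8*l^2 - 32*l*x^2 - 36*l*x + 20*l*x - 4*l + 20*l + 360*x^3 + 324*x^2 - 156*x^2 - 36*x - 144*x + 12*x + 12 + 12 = -8*l^2 + 16*l + 360*x^3 + x^2*(168 - 32*l) + x*(-8*l^2 - 16*l - 168) + 24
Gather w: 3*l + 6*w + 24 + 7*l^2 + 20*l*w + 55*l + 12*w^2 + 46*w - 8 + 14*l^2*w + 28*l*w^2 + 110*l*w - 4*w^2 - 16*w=7*l^2 + 58*l + w^2*(28*l + 8) + w*(14*l^2 + 130*l + 36) + 16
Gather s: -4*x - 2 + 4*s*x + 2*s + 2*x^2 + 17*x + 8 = s*(4*x + 2) + 2*x^2 + 13*x + 6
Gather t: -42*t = -42*t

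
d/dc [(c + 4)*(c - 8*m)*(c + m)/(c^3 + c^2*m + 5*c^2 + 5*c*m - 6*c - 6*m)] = (8*c^2*m + c^2 + 64*c*m - 12*c + 208*m - 24)/(c^4 + 10*c^3 + 13*c^2 - 60*c + 36)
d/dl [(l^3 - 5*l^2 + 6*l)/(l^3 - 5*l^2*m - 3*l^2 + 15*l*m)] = (2 - 5*m)/(l^2 - 10*l*m + 25*m^2)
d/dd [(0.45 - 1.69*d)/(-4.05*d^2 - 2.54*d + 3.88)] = (-6.8445*d^2 + 3.645*d - 5.4142)/(16.4025*d^4 + 20.574*d^3 - 24.9764*d^2 - 19.7104*d + 15.0544)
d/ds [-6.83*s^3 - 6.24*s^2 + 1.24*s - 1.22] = -20.49*s^2 - 12.48*s + 1.24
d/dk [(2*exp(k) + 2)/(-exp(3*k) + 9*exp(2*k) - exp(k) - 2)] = 2*((exp(k) + 1)*(3*exp(2*k) - 18*exp(k) + 1) - exp(3*k) + 9*exp(2*k) - exp(k) - 2)*exp(k)/(exp(3*k) - 9*exp(2*k) + exp(k) + 2)^2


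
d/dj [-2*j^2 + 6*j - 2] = 6 - 4*j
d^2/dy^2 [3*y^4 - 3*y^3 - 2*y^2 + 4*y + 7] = 36*y^2 - 18*y - 4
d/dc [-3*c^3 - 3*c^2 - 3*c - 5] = -9*c^2 - 6*c - 3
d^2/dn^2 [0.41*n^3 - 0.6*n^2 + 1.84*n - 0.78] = 2.46*n - 1.2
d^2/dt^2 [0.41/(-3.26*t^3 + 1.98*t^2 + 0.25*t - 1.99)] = ((8.0196*t - 1.6236)*(3.26*t^3 - 1.98*t^2 - 0.25*t + 1.99) - 0.41*(-19.56*t^2 + 7.92*t + 0.5)*(-9.78*t^2 + 3.96*t + 0.25))/(3.26*t^3 - 1.98*t^2 - 0.25*t + 1.99)^3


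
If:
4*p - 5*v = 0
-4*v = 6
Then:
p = -15/8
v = -3/2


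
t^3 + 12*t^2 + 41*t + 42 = (t + 2)*(t + 3)*(t + 7)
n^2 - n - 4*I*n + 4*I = (n - 1)*(n - 4*I)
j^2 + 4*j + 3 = (j + 1)*(j + 3)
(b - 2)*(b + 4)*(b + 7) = b^3 + 9*b^2 + 6*b - 56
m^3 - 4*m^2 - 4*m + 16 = (m - 4)*(m - 2)*(m + 2)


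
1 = 1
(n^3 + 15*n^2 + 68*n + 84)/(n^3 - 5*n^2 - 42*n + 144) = (n^2 + 9*n + 14)/(n^2 - 11*n + 24)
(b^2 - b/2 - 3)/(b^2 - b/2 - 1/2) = (-2*b^2 + b + 6)/(-2*b^2 + b + 1)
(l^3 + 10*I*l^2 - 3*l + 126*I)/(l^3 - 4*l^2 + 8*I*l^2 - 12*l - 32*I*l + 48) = (l^2 + 4*I*l + 21)/(l^2 + 2*l*(-2 + I) - 8*I)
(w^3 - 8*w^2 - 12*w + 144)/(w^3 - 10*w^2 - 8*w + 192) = (w - 6)/(w - 8)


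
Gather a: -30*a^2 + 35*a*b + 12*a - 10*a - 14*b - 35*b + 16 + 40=-30*a^2 + a*(35*b + 2) - 49*b + 56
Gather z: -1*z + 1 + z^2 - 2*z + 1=z^2 - 3*z + 2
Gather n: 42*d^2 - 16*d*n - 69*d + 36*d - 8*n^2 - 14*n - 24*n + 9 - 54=42*d^2 - 33*d - 8*n^2 + n*(-16*d - 38) - 45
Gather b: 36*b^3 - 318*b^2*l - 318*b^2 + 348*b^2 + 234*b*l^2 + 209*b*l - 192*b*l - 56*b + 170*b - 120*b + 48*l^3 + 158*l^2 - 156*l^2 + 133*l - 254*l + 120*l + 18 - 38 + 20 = 36*b^3 + b^2*(30 - 318*l) + b*(234*l^2 + 17*l - 6) + 48*l^3 + 2*l^2 - l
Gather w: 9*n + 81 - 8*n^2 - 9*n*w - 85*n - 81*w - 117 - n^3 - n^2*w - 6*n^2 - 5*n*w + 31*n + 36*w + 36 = -n^3 - 14*n^2 - 45*n + w*(-n^2 - 14*n - 45)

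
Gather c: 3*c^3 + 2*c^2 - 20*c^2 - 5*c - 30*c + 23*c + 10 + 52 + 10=3*c^3 - 18*c^2 - 12*c + 72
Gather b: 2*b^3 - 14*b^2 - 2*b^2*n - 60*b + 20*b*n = 2*b^3 + b^2*(-2*n - 14) + b*(20*n - 60)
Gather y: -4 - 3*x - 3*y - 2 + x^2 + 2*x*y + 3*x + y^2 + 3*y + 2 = x^2 + 2*x*y + y^2 - 4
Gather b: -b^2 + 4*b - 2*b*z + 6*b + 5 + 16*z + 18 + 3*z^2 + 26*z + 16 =-b^2 + b*(10 - 2*z) + 3*z^2 + 42*z + 39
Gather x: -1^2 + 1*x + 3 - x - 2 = 0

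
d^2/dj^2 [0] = 0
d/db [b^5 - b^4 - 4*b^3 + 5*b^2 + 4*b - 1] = 5*b^4 - 4*b^3 - 12*b^2 + 10*b + 4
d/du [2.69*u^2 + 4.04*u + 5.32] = 5.38*u + 4.04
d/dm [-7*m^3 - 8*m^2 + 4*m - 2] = -21*m^2 - 16*m + 4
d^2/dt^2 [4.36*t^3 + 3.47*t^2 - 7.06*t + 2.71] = 26.16*t + 6.94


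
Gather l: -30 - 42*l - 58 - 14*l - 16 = -56*l - 104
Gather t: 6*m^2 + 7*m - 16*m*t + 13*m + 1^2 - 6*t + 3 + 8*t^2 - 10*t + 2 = 6*m^2 + 20*m + 8*t^2 + t*(-16*m - 16) + 6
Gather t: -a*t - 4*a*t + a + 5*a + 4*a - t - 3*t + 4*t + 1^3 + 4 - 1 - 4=-5*a*t + 10*a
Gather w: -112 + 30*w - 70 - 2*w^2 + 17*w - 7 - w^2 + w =-3*w^2 + 48*w - 189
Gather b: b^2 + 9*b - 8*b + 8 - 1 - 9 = b^2 + b - 2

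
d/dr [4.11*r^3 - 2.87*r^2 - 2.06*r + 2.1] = 12.33*r^2 - 5.74*r - 2.06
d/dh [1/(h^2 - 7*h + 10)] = (7 - 2*h)/(h^2 - 7*h + 10)^2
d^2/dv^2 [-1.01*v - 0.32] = 0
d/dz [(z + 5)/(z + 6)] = (z + 6)^(-2)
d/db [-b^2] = -2*b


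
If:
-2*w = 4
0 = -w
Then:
No Solution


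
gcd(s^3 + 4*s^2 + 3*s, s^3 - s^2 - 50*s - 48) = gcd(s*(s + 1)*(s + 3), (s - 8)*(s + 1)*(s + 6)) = s + 1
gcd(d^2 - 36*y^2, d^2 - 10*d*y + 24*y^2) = -d + 6*y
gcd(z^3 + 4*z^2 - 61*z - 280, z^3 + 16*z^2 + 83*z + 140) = z^2 + 12*z + 35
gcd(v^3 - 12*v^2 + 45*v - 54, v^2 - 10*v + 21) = v - 3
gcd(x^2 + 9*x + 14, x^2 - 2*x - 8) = x + 2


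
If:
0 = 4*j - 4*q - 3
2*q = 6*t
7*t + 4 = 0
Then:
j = -27/28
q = -12/7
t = -4/7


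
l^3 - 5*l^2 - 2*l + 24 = (l - 4)*(l - 3)*(l + 2)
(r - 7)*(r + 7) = r^2 - 49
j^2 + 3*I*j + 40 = (j - 5*I)*(j + 8*I)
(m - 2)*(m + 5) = m^2 + 3*m - 10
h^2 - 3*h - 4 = (h - 4)*(h + 1)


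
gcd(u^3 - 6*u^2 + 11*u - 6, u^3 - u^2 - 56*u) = 1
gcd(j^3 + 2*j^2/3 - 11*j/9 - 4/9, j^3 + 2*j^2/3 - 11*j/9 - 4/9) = j^3 + 2*j^2/3 - 11*j/9 - 4/9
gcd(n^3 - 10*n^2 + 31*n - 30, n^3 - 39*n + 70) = n^2 - 7*n + 10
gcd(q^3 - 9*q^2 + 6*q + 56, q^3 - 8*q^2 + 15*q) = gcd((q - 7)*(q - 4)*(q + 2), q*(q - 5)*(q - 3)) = 1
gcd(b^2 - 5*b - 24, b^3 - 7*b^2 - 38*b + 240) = b - 8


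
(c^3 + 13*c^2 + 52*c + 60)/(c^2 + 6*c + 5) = (c^2 + 8*c + 12)/(c + 1)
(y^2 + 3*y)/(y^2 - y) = (y + 3)/(y - 1)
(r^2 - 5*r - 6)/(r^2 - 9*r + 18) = (r + 1)/(r - 3)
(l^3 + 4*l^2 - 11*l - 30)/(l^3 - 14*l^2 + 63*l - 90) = (l^2 + 7*l + 10)/(l^2 - 11*l + 30)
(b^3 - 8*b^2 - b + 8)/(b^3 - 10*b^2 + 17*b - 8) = (b + 1)/(b - 1)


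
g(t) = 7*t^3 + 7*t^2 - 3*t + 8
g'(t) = 21*t^2 + 14*t - 3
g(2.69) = 186.84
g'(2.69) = 186.62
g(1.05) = 20.67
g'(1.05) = 34.85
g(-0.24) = 9.03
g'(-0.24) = -5.15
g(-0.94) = 11.19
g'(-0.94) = 2.40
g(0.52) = 9.32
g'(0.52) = 9.96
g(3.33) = 334.11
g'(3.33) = 276.49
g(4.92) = 996.35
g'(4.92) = 574.21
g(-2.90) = -95.15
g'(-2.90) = 133.01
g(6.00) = 1754.00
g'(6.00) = 837.00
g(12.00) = 13076.00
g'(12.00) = 3189.00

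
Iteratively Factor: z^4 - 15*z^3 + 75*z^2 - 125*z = (z)*(z^3 - 15*z^2 + 75*z - 125) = z*(z - 5)*(z^2 - 10*z + 25) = z*(z - 5)^2*(z - 5)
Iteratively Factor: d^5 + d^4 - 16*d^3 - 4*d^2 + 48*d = (d)*(d^4 + d^3 - 16*d^2 - 4*d + 48) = d*(d - 3)*(d^3 + 4*d^2 - 4*d - 16) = d*(d - 3)*(d + 2)*(d^2 + 2*d - 8) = d*(d - 3)*(d - 2)*(d + 2)*(d + 4)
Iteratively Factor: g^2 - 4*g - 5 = (g - 5)*(g + 1)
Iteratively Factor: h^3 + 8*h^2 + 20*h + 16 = (h + 2)*(h^2 + 6*h + 8) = (h + 2)*(h + 4)*(h + 2)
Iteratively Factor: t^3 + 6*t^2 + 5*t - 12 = (t - 1)*(t^2 + 7*t + 12) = (t - 1)*(t + 4)*(t + 3)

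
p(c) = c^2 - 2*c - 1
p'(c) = 2*c - 2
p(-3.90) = 22.01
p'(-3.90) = -9.80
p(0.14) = -1.26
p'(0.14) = -1.72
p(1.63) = -1.60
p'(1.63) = 1.26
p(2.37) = -0.12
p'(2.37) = 2.74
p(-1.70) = 5.29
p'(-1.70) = -5.40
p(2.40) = -0.04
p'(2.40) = 2.80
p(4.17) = 8.05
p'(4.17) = 6.34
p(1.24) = -1.94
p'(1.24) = 0.48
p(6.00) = 23.00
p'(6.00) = 10.00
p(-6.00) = 47.00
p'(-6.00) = -14.00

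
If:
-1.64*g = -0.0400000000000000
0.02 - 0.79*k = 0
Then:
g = 0.02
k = 0.03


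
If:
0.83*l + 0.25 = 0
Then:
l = -0.30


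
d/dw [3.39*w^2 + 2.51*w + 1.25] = 6.78*w + 2.51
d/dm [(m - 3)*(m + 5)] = 2*m + 2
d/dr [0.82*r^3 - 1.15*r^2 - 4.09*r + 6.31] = 2.46*r^2 - 2.3*r - 4.09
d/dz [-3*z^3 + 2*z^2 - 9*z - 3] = -9*z^2 + 4*z - 9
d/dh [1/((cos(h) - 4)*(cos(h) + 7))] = (2*cos(h) + 3)*sin(h)/((cos(h) - 4)^2*(cos(h) + 7)^2)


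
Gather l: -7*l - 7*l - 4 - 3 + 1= -14*l - 6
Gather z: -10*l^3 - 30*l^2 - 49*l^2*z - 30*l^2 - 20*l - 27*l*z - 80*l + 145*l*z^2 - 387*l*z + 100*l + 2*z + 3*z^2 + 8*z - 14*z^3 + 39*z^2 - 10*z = -10*l^3 - 60*l^2 - 14*z^3 + z^2*(145*l + 42) + z*(-49*l^2 - 414*l)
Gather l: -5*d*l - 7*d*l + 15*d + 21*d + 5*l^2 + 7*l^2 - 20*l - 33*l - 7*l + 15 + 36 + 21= 36*d + 12*l^2 + l*(-12*d - 60) + 72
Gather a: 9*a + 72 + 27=9*a + 99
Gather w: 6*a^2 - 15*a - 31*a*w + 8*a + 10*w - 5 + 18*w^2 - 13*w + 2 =6*a^2 - 7*a + 18*w^2 + w*(-31*a - 3) - 3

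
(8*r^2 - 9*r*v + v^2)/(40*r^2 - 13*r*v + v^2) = (r - v)/(5*r - v)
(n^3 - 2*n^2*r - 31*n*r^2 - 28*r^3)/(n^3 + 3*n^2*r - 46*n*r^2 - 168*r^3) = (n + r)/(n + 6*r)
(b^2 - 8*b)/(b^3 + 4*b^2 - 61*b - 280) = b/(b^2 + 12*b + 35)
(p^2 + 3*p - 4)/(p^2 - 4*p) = (p^2 + 3*p - 4)/(p*(p - 4))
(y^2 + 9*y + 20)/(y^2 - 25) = (y + 4)/(y - 5)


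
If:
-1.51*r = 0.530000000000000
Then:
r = -0.35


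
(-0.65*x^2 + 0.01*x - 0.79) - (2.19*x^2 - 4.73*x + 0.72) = -2.84*x^2 + 4.74*x - 1.51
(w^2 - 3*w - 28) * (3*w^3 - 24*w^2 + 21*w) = 3*w^5 - 33*w^4 + 9*w^3 + 609*w^2 - 588*w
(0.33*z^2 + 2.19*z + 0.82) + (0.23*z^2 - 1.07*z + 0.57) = 0.56*z^2 + 1.12*z + 1.39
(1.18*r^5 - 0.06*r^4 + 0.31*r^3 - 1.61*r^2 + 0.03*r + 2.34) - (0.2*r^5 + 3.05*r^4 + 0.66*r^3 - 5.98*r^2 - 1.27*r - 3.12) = 0.98*r^5 - 3.11*r^4 - 0.35*r^3 + 4.37*r^2 + 1.3*r + 5.46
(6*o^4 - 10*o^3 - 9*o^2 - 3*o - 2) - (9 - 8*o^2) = 6*o^4 - 10*o^3 - o^2 - 3*o - 11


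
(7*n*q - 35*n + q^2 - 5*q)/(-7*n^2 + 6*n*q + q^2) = (q - 5)/(-n + q)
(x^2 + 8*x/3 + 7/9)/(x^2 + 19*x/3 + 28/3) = (x + 1/3)/(x + 4)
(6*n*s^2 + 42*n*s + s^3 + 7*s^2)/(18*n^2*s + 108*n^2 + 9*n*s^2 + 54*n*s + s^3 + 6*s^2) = s*(s + 7)/(3*n*s + 18*n + s^2 + 6*s)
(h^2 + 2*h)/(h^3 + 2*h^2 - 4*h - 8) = h/(h^2 - 4)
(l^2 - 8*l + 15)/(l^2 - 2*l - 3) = (l - 5)/(l + 1)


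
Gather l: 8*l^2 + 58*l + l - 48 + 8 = 8*l^2 + 59*l - 40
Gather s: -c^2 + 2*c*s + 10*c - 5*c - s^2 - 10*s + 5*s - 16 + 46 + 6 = -c^2 + 5*c - s^2 + s*(2*c - 5) + 36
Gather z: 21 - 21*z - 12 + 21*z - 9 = 0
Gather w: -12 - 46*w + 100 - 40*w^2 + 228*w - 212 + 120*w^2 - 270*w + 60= 80*w^2 - 88*w - 64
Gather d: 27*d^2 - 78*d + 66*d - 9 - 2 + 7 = 27*d^2 - 12*d - 4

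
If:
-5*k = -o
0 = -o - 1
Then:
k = -1/5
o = -1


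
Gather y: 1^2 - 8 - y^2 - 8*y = -y^2 - 8*y - 7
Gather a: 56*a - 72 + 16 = 56*a - 56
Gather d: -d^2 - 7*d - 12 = -d^2 - 7*d - 12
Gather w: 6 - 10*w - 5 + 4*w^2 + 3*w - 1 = 4*w^2 - 7*w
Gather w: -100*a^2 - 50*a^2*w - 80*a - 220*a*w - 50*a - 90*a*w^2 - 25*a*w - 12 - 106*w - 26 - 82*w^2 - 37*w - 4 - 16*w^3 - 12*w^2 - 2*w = -100*a^2 - 130*a - 16*w^3 + w^2*(-90*a - 94) + w*(-50*a^2 - 245*a - 145) - 42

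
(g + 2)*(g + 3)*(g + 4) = g^3 + 9*g^2 + 26*g + 24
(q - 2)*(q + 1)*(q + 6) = q^3 + 5*q^2 - 8*q - 12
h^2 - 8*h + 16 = (h - 4)^2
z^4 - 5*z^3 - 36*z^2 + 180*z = z*(z - 6)*(z - 5)*(z + 6)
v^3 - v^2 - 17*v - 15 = (v - 5)*(v + 1)*(v + 3)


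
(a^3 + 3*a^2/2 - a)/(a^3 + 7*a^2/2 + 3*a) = (2*a - 1)/(2*a + 3)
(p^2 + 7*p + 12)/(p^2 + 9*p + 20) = (p + 3)/(p + 5)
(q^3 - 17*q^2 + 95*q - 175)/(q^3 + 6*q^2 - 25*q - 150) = (q^2 - 12*q + 35)/(q^2 + 11*q + 30)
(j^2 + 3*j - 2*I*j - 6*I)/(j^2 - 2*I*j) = (j + 3)/j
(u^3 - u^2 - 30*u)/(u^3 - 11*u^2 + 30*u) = (u + 5)/(u - 5)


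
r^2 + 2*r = r*(r + 2)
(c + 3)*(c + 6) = c^2 + 9*c + 18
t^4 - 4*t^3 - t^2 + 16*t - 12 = (t - 3)*(t - 2)*(t - 1)*(t + 2)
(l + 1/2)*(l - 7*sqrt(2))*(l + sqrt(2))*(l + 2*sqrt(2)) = l^4 - 4*sqrt(2)*l^3 + l^3/2 - 38*l^2 - 2*sqrt(2)*l^2 - 28*sqrt(2)*l - 19*l - 14*sqrt(2)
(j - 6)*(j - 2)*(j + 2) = j^3 - 6*j^2 - 4*j + 24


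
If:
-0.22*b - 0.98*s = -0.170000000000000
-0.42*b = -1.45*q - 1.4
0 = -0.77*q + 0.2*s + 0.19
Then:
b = 3.61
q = 0.08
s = -0.64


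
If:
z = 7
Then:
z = 7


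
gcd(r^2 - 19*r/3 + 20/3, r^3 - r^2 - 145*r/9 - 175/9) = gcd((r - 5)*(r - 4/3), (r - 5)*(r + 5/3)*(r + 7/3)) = r - 5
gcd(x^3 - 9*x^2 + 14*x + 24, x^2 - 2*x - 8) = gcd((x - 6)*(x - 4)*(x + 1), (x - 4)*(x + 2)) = x - 4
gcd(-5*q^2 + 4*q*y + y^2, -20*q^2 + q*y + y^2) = 5*q + y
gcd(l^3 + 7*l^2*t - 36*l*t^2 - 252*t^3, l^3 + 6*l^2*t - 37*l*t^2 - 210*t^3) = -l^2 - l*t + 42*t^2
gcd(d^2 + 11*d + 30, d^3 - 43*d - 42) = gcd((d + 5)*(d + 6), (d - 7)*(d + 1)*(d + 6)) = d + 6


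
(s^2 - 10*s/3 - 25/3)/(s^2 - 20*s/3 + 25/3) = (3*s + 5)/(3*s - 5)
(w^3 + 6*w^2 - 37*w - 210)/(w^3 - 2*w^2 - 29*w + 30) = (w + 7)/(w - 1)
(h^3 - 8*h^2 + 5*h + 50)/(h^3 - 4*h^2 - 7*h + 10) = (h - 5)/(h - 1)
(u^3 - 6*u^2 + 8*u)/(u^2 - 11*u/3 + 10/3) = 3*u*(u - 4)/(3*u - 5)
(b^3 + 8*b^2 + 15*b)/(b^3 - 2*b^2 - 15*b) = (b + 5)/(b - 5)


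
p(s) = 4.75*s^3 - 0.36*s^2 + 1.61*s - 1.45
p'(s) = 14.25*s^2 - 0.72*s + 1.61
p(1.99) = 37.76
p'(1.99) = 56.61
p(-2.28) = -63.29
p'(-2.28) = 77.33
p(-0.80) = -5.40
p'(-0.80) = 11.31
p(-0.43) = -2.59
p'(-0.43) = 4.55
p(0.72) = 1.30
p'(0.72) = 8.48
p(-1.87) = -36.78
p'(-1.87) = 52.79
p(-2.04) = -46.56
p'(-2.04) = 62.38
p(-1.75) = -30.83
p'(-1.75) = 46.51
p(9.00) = 3446.63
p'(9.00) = 1149.38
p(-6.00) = -1050.07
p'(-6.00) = 518.93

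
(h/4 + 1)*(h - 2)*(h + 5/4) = h^3/4 + 13*h^2/16 - 11*h/8 - 5/2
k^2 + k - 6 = (k - 2)*(k + 3)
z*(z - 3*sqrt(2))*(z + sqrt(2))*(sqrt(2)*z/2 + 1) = sqrt(2)*z^4/2 - z^3 - 5*sqrt(2)*z^2 - 6*z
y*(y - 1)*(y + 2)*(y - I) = y^4 + y^3 - I*y^3 - 2*y^2 - I*y^2 + 2*I*y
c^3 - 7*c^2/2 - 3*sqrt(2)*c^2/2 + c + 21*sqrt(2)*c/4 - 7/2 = (c - 7/2)*(c - sqrt(2))*(c - sqrt(2)/2)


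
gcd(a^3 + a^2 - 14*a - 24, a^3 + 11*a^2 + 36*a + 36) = a^2 + 5*a + 6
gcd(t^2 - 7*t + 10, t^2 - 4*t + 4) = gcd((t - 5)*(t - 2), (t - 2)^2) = t - 2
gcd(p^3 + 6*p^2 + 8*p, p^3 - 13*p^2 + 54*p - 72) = 1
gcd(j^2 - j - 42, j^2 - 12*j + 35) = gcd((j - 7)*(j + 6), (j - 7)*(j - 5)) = j - 7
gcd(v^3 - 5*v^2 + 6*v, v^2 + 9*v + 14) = 1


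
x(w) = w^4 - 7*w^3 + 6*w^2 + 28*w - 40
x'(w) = 4*w^3 - 21*w^2 + 12*w + 28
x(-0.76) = -54.41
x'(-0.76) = 4.99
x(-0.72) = -54.17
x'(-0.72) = 6.98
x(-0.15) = -44.04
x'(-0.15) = 25.71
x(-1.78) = -21.31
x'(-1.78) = -82.46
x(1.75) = -0.76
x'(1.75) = 6.12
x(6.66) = 312.17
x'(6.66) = 358.09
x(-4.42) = 939.59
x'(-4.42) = -780.71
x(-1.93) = -7.49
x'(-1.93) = -102.14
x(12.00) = 9800.00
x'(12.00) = 4060.00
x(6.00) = 128.00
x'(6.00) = 208.00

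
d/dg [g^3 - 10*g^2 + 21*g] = 3*g^2 - 20*g + 21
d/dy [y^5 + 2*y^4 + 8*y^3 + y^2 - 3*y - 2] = 5*y^4 + 8*y^3 + 24*y^2 + 2*y - 3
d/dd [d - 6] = 1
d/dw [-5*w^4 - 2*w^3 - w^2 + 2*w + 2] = -20*w^3 - 6*w^2 - 2*w + 2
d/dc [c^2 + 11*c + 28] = 2*c + 11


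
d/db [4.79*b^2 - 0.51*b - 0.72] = 9.58*b - 0.51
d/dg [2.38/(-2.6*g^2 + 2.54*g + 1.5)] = (12.376*g - 6.0452)/(-2.6*g^2 + 2.54*g + 1.5)^2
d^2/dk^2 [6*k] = 0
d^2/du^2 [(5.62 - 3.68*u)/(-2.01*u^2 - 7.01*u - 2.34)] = ((3.68*u - 5.62)*(4.02*u + 7.01)*(8.04*u + 14.02) - (44.3808*u + 29.0012)*(2.01*u^2 + 7.01*u + 2.34))/(2.01*u^2 + 7.01*u + 2.34)^3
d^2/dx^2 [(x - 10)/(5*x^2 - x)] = 10*(5*x^3 - 150*x^2 + 30*x - 2)/(x^3*(125*x^3 - 75*x^2 + 15*x - 1))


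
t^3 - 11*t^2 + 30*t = t*(t - 6)*(t - 5)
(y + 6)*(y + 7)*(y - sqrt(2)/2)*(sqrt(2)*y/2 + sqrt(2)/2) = sqrt(2)*y^4/2 - y^3/2 + 7*sqrt(2)*y^3 - 7*y^2 + 55*sqrt(2)*y^2/2 - 55*y/2 + 21*sqrt(2)*y - 21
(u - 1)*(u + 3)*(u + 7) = u^3 + 9*u^2 + 11*u - 21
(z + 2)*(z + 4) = z^2 + 6*z + 8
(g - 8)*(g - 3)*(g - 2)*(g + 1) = g^4 - 12*g^3 + 33*g^2 - 2*g - 48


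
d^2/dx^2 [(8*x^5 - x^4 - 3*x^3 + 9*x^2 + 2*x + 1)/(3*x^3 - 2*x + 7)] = 2*(72*x^9 - 144*x^7 + 411*x^6 + 255*x^5 - 1098*x^4 + 2709*x^3 - 438*x^2 - 504*x + 473)/(27*x^9 - 54*x^7 + 189*x^6 + 36*x^5 - 252*x^4 + 433*x^3 + 84*x^2 - 294*x + 343)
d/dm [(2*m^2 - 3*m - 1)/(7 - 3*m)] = 2*(-3*m^2 + 14*m - 12)/(9*m^2 - 42*m + 49)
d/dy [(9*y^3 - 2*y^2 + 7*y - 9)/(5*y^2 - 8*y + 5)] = (45*y^4 - 144*y^3 + 116*y^2 + 70*y - 37)/(25*y^4 - 80*y^3 + 114*y^2 - 80*y + 25)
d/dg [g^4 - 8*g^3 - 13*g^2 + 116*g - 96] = 4*g^3 - 24*g^2 - 26*g + 116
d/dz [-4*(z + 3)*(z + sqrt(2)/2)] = -8*z - 12 - 2*sqrt(2)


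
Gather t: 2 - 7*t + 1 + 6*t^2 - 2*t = 6*t^2 - 9*t + 3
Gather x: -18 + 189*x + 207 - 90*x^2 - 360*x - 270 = -90*x^2 - 171*x - 81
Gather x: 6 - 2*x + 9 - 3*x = 15 - 5*x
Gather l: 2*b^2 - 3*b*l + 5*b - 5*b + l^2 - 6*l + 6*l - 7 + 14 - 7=2*b^2 - 3*b*l + l^2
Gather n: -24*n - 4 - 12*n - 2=-36*n - 6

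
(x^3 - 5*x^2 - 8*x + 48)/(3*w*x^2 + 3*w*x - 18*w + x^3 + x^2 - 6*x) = (x^2 - 8*x + 16)/(3*w*x - 6*w + x^2 - 2*x)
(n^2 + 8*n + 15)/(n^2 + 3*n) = (n + 5)/n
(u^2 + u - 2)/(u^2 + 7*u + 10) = (u - 1)/(u + 5)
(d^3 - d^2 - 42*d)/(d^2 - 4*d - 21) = d*(d + 6)/(d + 3)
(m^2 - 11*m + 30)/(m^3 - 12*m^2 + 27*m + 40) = (m - 6)/(m^2 - 7*m - 8)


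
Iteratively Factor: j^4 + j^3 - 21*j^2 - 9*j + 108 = (j + 4)*(j^3 - 3*j^2 - 9*j + 27) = (j + 3)*(j + 4)*(j^2 - 6*j + 9) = (j - 3)*(j + 3)*(j + 4)*(j - 3)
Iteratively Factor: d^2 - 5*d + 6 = (d - 3)*(d - 2)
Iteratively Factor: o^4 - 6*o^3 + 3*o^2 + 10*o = (o)*(o^3 - 6*o^2 + 3*o + 10) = o*(o - 5)*(o^2 - o - 2) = o*(o - 5)*(o - 2)*(o + 1)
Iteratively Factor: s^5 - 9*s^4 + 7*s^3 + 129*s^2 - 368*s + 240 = (s - 3)*(s^4 - 6*s^3 - 11*s^2 + 96*s - 80) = (s - 3)*(s + 4)*(s^3 - 10*s^2 + 29*s - 20) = (s - 3)*(s - 1)*(s + 4)*(s^2 - 9*s + 20) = (s - 5)*(s - 3)*(s - 1)*(s + 4)*(s - 4)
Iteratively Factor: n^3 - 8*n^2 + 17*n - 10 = (n - 5)*(n^2 - 3*n + 2) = (n - 5)*(n - 1)*(n - 2)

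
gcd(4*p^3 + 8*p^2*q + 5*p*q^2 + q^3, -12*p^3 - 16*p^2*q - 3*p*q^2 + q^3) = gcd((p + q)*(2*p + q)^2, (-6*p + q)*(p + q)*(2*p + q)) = 2*p^2 + 3*p*q + q^2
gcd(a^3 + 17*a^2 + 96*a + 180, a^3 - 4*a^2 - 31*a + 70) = a + 5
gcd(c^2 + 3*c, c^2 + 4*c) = c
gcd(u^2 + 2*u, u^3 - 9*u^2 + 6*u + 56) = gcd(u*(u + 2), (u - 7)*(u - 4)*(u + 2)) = u + 2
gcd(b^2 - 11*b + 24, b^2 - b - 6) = b - 3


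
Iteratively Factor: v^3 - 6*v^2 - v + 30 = (v - 3)*(v^2 - 3*v - 10) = (v - 3)*(v + 2)*(v - 5)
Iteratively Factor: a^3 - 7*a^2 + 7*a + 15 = (a + 1)*(a^2 - 8*a + 15) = (a - 5)*(a + 1)*(a - 3)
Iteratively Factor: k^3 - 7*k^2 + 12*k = (k - 4)*(k^2 - 3*k) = k*(k - 4)*(k - 3)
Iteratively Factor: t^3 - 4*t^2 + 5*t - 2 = (t - 1)*(t^2 - 3*t + 2) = (t - 1)^2*(t - 2)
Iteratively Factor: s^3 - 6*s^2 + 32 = (s + 2)*(s^2 - 8*s + 16) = (s - 4)*(s + 2)*(s - 4)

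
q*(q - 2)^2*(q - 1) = q^4 - 5*q^3 + 8*q^2 - 4*q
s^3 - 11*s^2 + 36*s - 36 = (s - 6)*(s - 3)*(s - 2)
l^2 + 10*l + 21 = (l + 3)*(l + 7)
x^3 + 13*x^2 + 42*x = x*(x + 6)*(x + 7)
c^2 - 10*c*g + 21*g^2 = (c - 7*g)*(c - 3*g)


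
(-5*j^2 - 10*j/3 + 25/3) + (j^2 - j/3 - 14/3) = -4*j^2 - 11*j/3 + 11/3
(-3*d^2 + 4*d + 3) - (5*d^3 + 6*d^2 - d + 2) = -5*d^3 - 9*d^2 + 5*d + 1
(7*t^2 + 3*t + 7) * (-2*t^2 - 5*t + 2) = -14*t^4 - 41*t^3 - 15*t^2 - 29*t + 14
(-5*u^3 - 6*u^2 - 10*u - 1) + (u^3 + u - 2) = -4*u^3 - 6*u^2 - 9*u - 3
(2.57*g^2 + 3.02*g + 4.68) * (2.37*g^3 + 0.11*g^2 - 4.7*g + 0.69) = 6.0909*g^5 + 7.4401*g^4 - 0.655199999999999*g^3 - 11.9059*g^2 - 19.9122*g + 3.2292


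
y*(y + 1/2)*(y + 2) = y^3 + 5*y^2/2 + y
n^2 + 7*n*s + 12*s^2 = (n + 3*s)*(n + 4*s)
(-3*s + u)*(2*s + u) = -6*s^2 - s*u + u^2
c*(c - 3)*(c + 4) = c^3 + c^2 - 12*c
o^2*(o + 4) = o^3 + 4*o^2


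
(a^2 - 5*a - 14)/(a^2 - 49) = (a + 2)/(a + 7)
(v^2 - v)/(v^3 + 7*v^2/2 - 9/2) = 2*v/(2*v^2 + 9*v + 9)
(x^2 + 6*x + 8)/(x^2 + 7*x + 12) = (x + 2)/(x + 3)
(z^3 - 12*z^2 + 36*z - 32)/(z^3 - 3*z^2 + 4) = (z - 8)/(z + 1)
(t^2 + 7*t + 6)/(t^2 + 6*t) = (t + 1)/t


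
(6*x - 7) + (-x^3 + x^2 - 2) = -x^3 + x^2 + 6*x - 9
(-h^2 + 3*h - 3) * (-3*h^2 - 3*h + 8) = 3*h^4 - 6*h^3 - 8*h^2 + 33*h - 24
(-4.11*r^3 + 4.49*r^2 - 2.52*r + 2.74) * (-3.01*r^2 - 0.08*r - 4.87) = 12.3711*r^5 - 13.1861*r^4 + 27.2417*r^3 - 29.9121*r^2 + 12.0532*r - 13.3438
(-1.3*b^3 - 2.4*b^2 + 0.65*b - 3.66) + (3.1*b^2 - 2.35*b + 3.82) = -1.3*b^3 + 0.7*b^2 - 1.7*b + 0.16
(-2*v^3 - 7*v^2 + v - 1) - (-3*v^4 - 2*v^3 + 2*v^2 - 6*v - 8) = 3*v^4 - 9*v^2 + 7*v + 7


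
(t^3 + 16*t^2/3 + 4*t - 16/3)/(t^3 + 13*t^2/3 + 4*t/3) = (3*t^2 + 4*t - 4)/(t*(3*t + 1))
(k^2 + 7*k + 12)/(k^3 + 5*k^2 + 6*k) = (k + 4)/(k*(k + 2))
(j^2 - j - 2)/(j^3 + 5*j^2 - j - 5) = (j - 2)/(j^2 + 4*j - 5)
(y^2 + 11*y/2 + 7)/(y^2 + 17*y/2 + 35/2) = (y + 2)/(y + 5)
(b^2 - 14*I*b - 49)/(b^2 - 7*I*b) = (b - 7*I)/b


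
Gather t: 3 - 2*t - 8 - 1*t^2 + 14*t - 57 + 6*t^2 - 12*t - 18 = 5*t^2 - 80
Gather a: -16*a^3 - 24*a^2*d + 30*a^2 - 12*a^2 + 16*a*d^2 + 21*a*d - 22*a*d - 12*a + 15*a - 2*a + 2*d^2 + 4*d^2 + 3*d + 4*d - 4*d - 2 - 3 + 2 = -16*a^3 + a^2*(18 - 24*d) + a*(16*d^2 - d + 1) + 6*d^2 + 3*d - 3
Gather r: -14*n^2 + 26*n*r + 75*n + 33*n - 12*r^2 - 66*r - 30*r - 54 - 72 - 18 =-14*n^2 + 108*n - 12*r^2 + r*(26*n - 96) - 144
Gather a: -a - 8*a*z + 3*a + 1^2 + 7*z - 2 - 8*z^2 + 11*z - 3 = a*(2 - 8*z) - 8*z^2 + 18*z - 4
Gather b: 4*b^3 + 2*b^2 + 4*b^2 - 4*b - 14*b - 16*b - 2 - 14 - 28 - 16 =4*b^3 + 6*b^2 - 34*b - 60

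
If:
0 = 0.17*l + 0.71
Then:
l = -4.18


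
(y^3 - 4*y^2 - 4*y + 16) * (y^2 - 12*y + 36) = y^5 - 16*y^4 + 80*y^3 - 80*y^2 - 336*y + 576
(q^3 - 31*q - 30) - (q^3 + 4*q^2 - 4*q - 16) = -4*q^2 - 27*q - 14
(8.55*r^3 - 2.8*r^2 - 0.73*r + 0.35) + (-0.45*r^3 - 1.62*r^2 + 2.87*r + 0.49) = 8.1*r^3 - 4.42*r^2 + 2.14*r + 0.84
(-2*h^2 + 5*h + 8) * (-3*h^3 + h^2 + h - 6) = 6*h^5 - 17*h^4 - 21*h^3 + 25*h^2 - 22*h - 48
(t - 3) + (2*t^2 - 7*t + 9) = 2*t^2 - 6*t + 6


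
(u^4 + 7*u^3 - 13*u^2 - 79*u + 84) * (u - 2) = u^5 + 5*u^4 - 27*u^3 - 53*u^2 + 242*u - 168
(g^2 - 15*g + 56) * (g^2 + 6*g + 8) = g^4 - 9*g^3 - 26*g^2 + 216*g + 448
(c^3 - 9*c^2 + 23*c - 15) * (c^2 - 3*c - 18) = c^5 - 12*c^4 + 32*c^3 + 78*c^2 - 369*c + 270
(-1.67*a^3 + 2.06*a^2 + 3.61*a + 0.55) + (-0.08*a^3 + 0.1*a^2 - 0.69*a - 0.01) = -1.75*a^3 + 2.16*a^2 + 2.92*a + 0.54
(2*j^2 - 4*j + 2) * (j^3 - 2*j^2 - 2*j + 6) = 2*j^5 - 8*j^4 + 6*j^3 + 16*j^2 - 28*j + 12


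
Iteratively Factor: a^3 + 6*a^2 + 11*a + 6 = (a + 2)*(a^2 + 4*a + 3) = (a + 2)*(a + 3)*(a + 1)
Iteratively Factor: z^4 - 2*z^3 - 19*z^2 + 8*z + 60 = (z + 2)*(z^3 - 4*z^2 - 11*z + 30) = (z - 2)*(z + 2)*(z^2 - 2*z - 15) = (z - 2)*(z + 2)*(z + 3)*(z - 5)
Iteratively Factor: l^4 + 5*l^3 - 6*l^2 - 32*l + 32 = (l + 4)*(l^3 + l^2 - 10*l + 8) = (l + 4)^2*(l^2 - 3*l + 2) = (l - 1)*(l + 4)^2*(l - 2)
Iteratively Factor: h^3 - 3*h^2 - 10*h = (h)*(h^2 - 3*h - 10) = h*(h - 5)*(h + 2)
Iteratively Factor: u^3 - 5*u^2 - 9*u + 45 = (u - 5)*(u^2 - 9) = (u - 5)*(u + 3)*(u - 3)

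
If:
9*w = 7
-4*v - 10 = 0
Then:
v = -5/2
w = 7/9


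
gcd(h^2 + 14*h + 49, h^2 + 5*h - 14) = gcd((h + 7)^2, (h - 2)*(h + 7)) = h + 7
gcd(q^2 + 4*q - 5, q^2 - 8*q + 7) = q - 1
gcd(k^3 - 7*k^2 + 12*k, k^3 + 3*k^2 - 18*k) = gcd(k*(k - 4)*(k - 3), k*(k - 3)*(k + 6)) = k^2 - 3*k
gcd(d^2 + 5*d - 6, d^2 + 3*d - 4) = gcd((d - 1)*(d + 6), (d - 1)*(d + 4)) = d - 1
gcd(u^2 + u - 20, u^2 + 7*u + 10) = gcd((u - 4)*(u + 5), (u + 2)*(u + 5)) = u + 5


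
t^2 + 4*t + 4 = (t + 2)^2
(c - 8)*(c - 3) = c^2 - 11*c + 24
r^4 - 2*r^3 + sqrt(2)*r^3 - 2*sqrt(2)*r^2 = r^2*(r - 2)*(r + sqrt(2))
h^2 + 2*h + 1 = (h + 1)^2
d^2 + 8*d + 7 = (d + 1)*(d + 7)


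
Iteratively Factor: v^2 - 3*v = (v - 3)*(v)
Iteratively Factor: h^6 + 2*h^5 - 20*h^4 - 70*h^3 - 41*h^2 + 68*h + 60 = (h - 1)*(h^5 + 3*h^4 - 17*h^3 - 87*h^2 - 128*h - 60) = (h - 5)*(h - 1)*(h^4 + 8*h^3 + 23*h^2 + 28*h + 12) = (h - 5)*(h - 1)*(h + 2)*(h^3 + 6*h^2 + 11*h + 6) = (h - 5)*(h - 1)*(h + 1)*(h + 2)*(h^2 + 5*h + 6) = (h - 5)*(h - 1)*(h + 1)*(h + 2)*(h + 3)*(h + 2)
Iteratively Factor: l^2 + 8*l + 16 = (l + 4)*(l + 4)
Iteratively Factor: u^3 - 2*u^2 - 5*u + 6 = (u - 3)*(u^2 + u - 2) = (u - 3)*(u + 2)*(u - 1)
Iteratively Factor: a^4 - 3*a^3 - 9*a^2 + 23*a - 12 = (a - 1)*(a^3 - 2*a^2 - 11*a + 12) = (a - 1)^2*(a^2 - a - 12) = (a - 1)^2*(a + 3)*(a - 4)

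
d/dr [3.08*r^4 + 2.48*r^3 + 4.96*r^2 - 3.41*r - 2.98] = 12.32*r^3 + 7.44*r^2 + 9.92*r - 3.41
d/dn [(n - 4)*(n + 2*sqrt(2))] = 2*n - 4 + 2*sqrt(2)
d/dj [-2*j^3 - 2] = -6*j^2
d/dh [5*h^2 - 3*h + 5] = 10*h - 3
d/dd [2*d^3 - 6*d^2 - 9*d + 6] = 6*d^2 - 12*d - 9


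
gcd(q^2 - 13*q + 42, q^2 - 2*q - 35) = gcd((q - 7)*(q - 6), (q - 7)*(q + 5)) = q - 7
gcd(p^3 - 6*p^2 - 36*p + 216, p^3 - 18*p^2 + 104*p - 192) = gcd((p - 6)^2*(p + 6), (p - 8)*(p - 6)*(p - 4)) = p - 6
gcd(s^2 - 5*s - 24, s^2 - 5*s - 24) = s^2 - 5*s - 24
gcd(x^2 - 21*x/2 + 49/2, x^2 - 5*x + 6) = 1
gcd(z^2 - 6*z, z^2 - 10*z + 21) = 1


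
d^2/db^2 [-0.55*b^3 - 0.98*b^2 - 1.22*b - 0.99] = -3.3*b - 1.96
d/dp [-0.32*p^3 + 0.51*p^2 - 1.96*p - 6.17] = -0.96*p^2 + 1.02*p - 1.96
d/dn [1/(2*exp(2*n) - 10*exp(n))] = (5/2 - exp(n))*exp(-n)/(exp(n) - 5)^2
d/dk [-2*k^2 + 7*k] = 7 - 4*k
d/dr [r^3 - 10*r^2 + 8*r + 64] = 3*r^2 - 20*r + 8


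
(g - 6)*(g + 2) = g^2 - 4*g - 12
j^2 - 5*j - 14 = (j - 7)*(j + 2)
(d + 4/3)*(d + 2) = d^2 + 10*d/3 + 8/3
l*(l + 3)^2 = l^3 + 6*l^2 + 9*l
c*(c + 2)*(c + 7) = c^3 + 9*c^2 + 14*c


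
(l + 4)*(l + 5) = l^2 + 9*l + 20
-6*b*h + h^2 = h*(-6*b + h)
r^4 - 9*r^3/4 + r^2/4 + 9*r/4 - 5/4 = (r - 5/4)*(r - 1)^2*(r + 1)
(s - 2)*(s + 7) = s^2 + 5*s - 14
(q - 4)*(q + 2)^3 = q^4 + 2*q^3 - 12*q^2 - 40*q - 32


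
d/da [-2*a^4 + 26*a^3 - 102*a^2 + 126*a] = -8*a^3 + 78*a^2 - 204*a + 126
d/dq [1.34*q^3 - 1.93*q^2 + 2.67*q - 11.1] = 4.02*q^2 - 3.86*q + 2.67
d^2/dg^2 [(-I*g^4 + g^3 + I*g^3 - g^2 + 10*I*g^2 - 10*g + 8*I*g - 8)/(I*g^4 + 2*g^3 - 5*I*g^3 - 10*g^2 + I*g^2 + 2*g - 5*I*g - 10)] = (g^6*(-8 - 6*I) + g^5*(48 + 90*I) + g^4*(-72 - 270*I) + g^3*(-188 + 114*I) + g^2*(-108 + 1440*I) + g*(4560 - 1512*I) - 2136 - 3480*I)/(g^9 + g^8*(-15 - 9*I) + g^7*(42 + 135*I) + g^6*(370 - 612*I) + g^5*(-2409 + 180*I) + g^4*(3135 + 4689*I) + g^3*(4942 - 7335*I) + g^2*(-8130 - 2700*I) + g*(-600 + 4500*I) + 1000)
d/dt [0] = 0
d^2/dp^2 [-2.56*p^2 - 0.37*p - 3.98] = -5.12000000000000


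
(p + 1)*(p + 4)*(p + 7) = p^3 + 12*p^2 + 39*p + 28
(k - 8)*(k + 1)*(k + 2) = k^3 - 5*k^2 - 22*k - 16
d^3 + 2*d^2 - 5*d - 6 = (d - 2)*(d + 1)*(d + 3)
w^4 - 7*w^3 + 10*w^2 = w^2*(w - 5)*(w - 2)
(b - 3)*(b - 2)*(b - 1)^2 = b^4 - 7*b^3 + 17*b^2 - 17*b + 6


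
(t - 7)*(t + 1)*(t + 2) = t^3 - 4*t^2 - 19*t - 14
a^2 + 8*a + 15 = (a + 3)*(a + 5)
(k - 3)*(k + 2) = k^2 - k - 6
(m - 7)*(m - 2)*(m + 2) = m^3 - 7*m^2 - 4*m + 28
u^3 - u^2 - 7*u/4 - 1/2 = (u - 2)*(u + 1/2)^2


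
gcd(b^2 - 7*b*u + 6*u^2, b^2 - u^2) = -b + u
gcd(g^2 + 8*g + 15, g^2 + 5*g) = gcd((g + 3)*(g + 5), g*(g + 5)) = g + 5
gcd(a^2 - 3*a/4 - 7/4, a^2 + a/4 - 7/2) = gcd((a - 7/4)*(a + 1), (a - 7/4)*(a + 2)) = a - 7/4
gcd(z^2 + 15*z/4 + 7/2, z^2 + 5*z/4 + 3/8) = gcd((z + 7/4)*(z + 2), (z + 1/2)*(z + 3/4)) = 1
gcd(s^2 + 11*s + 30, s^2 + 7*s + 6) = s + 6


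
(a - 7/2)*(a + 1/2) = a^2 - 3*a - 7/4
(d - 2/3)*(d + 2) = d^2 + 4*d/3 - 4/3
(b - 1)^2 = b^2 - 2*b + 1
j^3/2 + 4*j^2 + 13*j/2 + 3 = (j/2 + 1/2)*(j + 1)*(j + 6)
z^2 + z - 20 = (z - 4)*(z + 5)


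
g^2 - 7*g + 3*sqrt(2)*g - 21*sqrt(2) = (g - 7)*(g + 3*sqrt(2))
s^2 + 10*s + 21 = (s + 3)*(s + 7)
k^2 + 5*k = k*(k + 5)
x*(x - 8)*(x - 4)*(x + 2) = x^4 - 10*x^3 + 8*x^2 + 64*x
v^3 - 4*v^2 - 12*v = v*(v - 6)*(v + 2)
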